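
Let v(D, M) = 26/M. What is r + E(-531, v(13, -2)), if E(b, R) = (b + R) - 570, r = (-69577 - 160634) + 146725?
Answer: -84600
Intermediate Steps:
r = -83486 (r = -230211 + 146725 = -83486)
E(b, R) = -570 + R + b (E(b, R) = (R + b) - 570 = -570 + R + b)
r + E(-531, v(13, -2)) = -83486 + (-570 + 26/(-2) - 531) = -83486 + (-570 + 26*(-½) - 531) = -83486 + (-570 - 13 - 531) = -83486 - 1114 = -84600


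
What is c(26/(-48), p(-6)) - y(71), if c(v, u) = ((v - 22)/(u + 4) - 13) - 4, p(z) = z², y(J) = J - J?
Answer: -16861/960 ≈ -17.564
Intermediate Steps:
y(J) = 0
c(v, u) = -17 + (-22 + v)/(4 + u) (c(v, u) = ((-22 + v)/(4 + u) - 13) - 4 = (-13 + (-22 + v)/(4 + u)) - 4 = -17 + (-22 + v)/(4 + u))
c(26/(-48), p(-6)) - y(71) = (-90 + 26/(-48) - 17*(-6)²)/(4 + (-6)²) - 1*0 = (-90 + 26*(-1/48) - 17*36)/(4 + 36) + 0 = (-90 - 13/24 - 612)/40 + 0 = (1/40)*(-16861/24) + 0 = -16861/960 + 0 = -16861/960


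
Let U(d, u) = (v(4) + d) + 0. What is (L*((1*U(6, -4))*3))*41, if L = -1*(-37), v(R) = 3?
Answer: 40959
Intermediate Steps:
U(d, u) = 3 + d (U(d, u) = (3 + d) + 0 = 3 + d)
L = 37
(L*((1*U(6, -4))*3))*41 = (37*((1*(3 + 6))*3))*41 = (37*((1*9)*3))*41 = (37*(9*3))*41 = (37*27)*41 = 999*41 = 40959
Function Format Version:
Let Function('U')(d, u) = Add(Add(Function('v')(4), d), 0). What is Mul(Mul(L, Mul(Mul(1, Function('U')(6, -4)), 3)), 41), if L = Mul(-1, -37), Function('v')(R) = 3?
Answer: 40959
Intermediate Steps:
Function('U')(d, u) = Add(3, d) (Function('U')(d, u) = Add(Add(3, d), 0) = Add(3, d))
L = 37
Mul(Mul(L, Mul(Mul(1, Function('U')(6, -4)), 3)), 41) = Mul(Mul(37, Mul(Mul(1, Add(3, 6)), 3)), 41) = Mul(Mul(37, Mul(Mul(1, 9), 3)), 41) = Mul(Mul(37, Mul(9, 3)), 41) = Mul(Mul(37, 27), 41) = Mul(999, 41) = 40959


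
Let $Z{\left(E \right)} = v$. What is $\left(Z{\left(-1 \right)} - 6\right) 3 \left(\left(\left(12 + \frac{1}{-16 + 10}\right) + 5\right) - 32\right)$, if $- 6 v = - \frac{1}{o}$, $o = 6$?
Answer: $\frac{19565}{72} \approx 271.74$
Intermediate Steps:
$v = \frac{1}{36}$ ($v = - \frac{\left(-1\right) \frac{1}{6}}{6} = \left(- \frac{1}{6}\right) \left(- \frac{1}{6}\right) = \frac{1}{36} \approx 0.027778$)
$Z{\left(E \right)} = \frac{1}{36}$
$\left(Z{\left(-1 \right)} - 6\right) 3 \left(\left(\left(12 + \frac{1}{-16 + 10}\right) + 5\right) - 32\right) = \left(\frac{1}{36} - 6\right) 3 \left(\left(\left(12 + \frac{1}{-16 + 10}\right) + 5\right) - 32\right) = \left(\frac{1}{36} - 6\right) 3 \left(\left(\left(12 + \frac{1}{-6}\right) + 5\right) - 32\right) = \left(- \frac{215}{36}\right) 3 \left(\left(\left(12 - \frac{1}{6}\right) + 5\right) - 32\right) = - \frac{215 \left(\left(\frac{71}{6} + 5\right) - 32\right)}{12} = - \frac{215 \left(\frac{101}{6} - 32\right)}{12} = \left(- \frac{215}{12}\right) \left(- \frac{91}{6}\right) = \frac{19565}{72}$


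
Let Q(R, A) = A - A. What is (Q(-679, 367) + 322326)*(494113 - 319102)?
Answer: 56410595586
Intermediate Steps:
Q(R, A) = 0
(Q(-679, 367) + 322326)*(494113 - 319102) = (0 + 322326)*(494113 - 319102) = 322326*175011 = 56410595586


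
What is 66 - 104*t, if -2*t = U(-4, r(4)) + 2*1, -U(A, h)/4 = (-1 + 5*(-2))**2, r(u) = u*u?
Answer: -24998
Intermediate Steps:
r(u) = u**2
U(A, h) = -484 (U(A, h) = -4*(-1 + 5*(-2))**2 = -4*(-1 - 10)**2 = -4*(-11)**2 = -4*121 = -484)
t = 241 (t = -(-484 + 2*1)/2 = -(-484 + 2)/2 = -1/2*(-482) = 241)
66 - 104*t = 66 - 104*241 = 66 - 25064 = -24998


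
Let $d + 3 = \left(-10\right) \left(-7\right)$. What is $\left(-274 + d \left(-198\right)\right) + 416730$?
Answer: $403190$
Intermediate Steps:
$d = 67$ ($d = -3 - -70 = -3 + 70 = 67$)
$\left(-274 + d \left(-198\right)\right) + 416730 = \left(-274 + 67 \left(-198\right)\right) + 416730 = \left(-274 - 13266\right) + 416730 = -13540 + 416730 = 403190$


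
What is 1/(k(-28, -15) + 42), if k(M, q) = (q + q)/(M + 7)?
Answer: 7/304 ≈ 0.023026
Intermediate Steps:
k(M, q) = 2*q/(7 + M) (k(M, q) = (2*q)/(7 + M) = 2*q/(7 + M))
1/(k(-28, -15) + 42) = 1/(2*(-15)/(7 - 28) + 42) = 1/(2*(-15)/(-21) + 42) = 1/(2*(-15)*(-1/21) + 42) = 1/(10/7 + 42) = 1/(304/7) = 7/304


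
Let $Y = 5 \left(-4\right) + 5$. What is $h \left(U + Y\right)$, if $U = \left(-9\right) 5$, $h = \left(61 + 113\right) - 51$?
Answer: $-7380$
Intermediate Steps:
$h = 123$ ($h = 174 - 51 = 123$)
$Y = -15$ ($Y = -20 + 5 = -15$)
$U = -45$
$h \left(U + Y\right) = 123 \left(-45 - 15\right) = 123 \left(-60\right) = -7380$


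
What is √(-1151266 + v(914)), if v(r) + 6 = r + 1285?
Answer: I*√1149073 ≈ 1071.9*I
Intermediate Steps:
v(r) = 1279 + r (v(r) = -6 + (r + 1285) = -6 + (1285 + r) = 1279 + r)
√(-1151266 + v(914)) = √(-1151266 + (1279 + 914)) = √(-1151266 + 2193) = √(-1149073) = I*√1149073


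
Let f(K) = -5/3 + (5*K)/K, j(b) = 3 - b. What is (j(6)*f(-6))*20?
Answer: -200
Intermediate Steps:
f(K) = 10/3 (f(K) = -5*⅓ + 5 = -5/3 + 5 = 10/3)
(j(6)*f(-6))*20 = ((3 - 1*6)*(10/3))*20 = ((3 - 6)*(10/3))*20 = -3*10/3*20 = -10*20 = -200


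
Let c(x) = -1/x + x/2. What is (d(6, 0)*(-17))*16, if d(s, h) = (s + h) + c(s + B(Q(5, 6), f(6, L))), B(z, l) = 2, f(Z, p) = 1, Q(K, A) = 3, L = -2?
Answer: -2686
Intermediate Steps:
c(x) = x/2 - 1/x (c(x) = -1/x + x*(1/2) = -1/x + x/2 = x/2 - 1/x)
d(s, h) = 1 + h - 1/(2 + s) + 3*s/2 (d(s, h) = (s + h) + ((s + 2)/2 - 1/(s + 2)) = (h + s) + ((2 + s)/2 - 1/(2 + s)) = (h + s) + ((1 + s/2) - 1/(2 + s)) = (h + s) + (1 + s/2 - 1/(2 + s)) = 1 + h - 1/(2 + s) + 3*s/2)
(d(6, 0)*(-17))*16 = (((-2 + (2 + 6)*(2 + 2*0 + 3*6))/(2*(2 + 6)))*(-17))*16 = (((1/2)*(-2 + 8*(2 + 0 + 18))/8)*(-17))*16 = (((1/2)*(1/8)*(-2 + 8*20))*(-17))*16 = (((1/2)*(1/8)*(-2 + 160))*(-17))*16 = (((1/2)*(1/8)*158)*(-17))*16 = ((79/8)*(-17))*16 = -1343/8*16 = -2686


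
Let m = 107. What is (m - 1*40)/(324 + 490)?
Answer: 67/814 ≈ 0.082310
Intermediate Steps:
(m - 1*40)/(324 + 490) = (107 - 1*40)/(324 + 490) = (107 - 40)/814 = 67*(1/814) = 67/814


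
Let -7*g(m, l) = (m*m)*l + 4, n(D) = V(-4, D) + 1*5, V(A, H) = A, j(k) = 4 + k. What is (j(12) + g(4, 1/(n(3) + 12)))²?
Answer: 1926544/8281 ≈ 232.65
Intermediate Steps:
n(D) = 1 (n(D) = -4 + 1*5 = -4 + 5 = 1)
g(m, l) = -4/7 - l*m²/7 (g(m, l) = -((m*m)*l + 4)/7 = -(m²*l + 4)/7 = -(l*m² + 4)/7 = -(4 + l*m²)/7 = -4/7 - l*m²/7)
(j(12) + g(4, 1/(n(3) + 12)))² = ((4 + 12) + (-4/7 - ⅐*4²/(1 + 12)))² = (16 + (-4/7 - ⅐*16/13))² = (16 + (-4/7 - ⅐*1/13*16))² = (16 + (-4/7 - 16/91))² = (16 - 68/91)² = (1388/91)² = 1926544/8281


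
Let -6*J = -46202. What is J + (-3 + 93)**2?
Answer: 47401/3 ≈ 15800.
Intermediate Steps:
J = 23101/3 (J = -1/6*(-46202) = 23101/3 ≈ 7700.3)
J + (-3 + 93)**2 = 23101/3 + (-3 + 93)**2 = 23101/3 + 90**2 = 23101/3 + 8100 = 47401/3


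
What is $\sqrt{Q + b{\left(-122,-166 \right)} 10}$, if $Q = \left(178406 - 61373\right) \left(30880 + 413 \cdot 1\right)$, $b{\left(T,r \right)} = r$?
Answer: $\sqrt{3662312009} \approx 60517.0$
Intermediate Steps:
$Q = 3662313669$ ($Q = 117033 \left(30880 + 413\right) = 117033 \cdot 31293 = 3662313669$)
$\sqrt{Q + b{\left(-122,-166 \right)} 10} = \sqrt{3662313669 - 1660} = \sqrt{3662312009}$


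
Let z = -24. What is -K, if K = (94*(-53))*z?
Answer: -119568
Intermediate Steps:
K = 119568 (K = (94*(-53))*(-24) = -4982*(-24) = 119568)
-K = -1*119568 = -119568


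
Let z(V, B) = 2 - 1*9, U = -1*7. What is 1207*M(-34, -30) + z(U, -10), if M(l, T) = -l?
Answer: 41031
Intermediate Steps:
U = -7
z(V, B) = -7 (z(V, B) = 2 - 9 = -7)
1207*M(-34, -30) + z(U, -10) = 1207*(-1*(-34)) - 7 = 1207*34 - 7 = 41038 - 7 = 41031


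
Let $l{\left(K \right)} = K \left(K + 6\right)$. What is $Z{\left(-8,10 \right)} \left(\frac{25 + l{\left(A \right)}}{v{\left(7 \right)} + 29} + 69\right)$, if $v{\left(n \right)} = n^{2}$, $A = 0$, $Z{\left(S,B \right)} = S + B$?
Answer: $\frac{5407}{39} \approx 138.64$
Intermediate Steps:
$Z{\left(S,B \right)} = B + S$
$l{\left(K \right)} = K \left(6 + K\right)$
$Z{\left(-8,10 \right)} \left(\frac{25 + l{\left(A \right)}}{v{\left(7 \right)} + 29} + 69\right) = \left(10 - 8\right) \left(\frac{25 + 0 \left(6 + 0\right)}{7^{2} + 29} + 69\right) = 2 \left(\frac{25 + 0 \cdot 6}{49 + 29} + 69\right) = 2 \left(\frac{25 + 0}{78} + 69\right) = 2 \left(25 \cdot \frac{1}{78} + 69\right) = 2 \left(\frac{25}{78} + 69\right) = 2 \cdot \frac{5407}{78} = \frac{5407}{39}$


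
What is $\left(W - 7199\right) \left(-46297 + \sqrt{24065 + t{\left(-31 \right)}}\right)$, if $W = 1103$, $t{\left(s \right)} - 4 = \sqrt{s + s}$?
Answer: $282226512 - 6096 \sqrt{24069 + i \sqrt{62}} \approx 2.8128 \cdot 10^{8} - 154.7 i$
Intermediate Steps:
$t{\left(s \right)} = 4 + \sqrt{2} \sqrt{s}$ ($t{\left(s \right)} = 4 + \sqrt{s + s} = 4 + \sqrt{2 s} = 4 + \sqrt{2} \sqrt{s}$)
$\left(W - 7199\right) \left(-46297 + \sqrt{24065 + t{\left(-31 \right)}}\right) = \left(1103 - 7199\right) \left(-46297 + \sqrt{24065 + \left(4 + \sqrt{2} \sqrt{-31}\right)}\right) = - 6096 \left(-46297 + \sqrt{24065 + \left(4 + \sqrt{2} i \sqrt{31}\right)}\right) = - 6096 \left(-46297 + \sqrt{24065 + \left(4 + i \sqrt{62}\right)}\right) = - 6096 \left(-46297 + \sqrt{24069 + i \sqrt{62}}\right) = 282226512 - 6096 \sqrt{24069 + i \sqrt{62}}$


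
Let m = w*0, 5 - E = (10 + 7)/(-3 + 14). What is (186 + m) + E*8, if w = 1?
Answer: 2350/11 ≈ 213.64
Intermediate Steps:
E = 38/11 (E = 5 - (10 + 7)/(-3 + 14) = 5 - 17/11 = 38/11 ≈ 3.4545)
m = 0 (m = 1*0 = 0)
(186 + m) + E*8 = (186 + 0) + (38/11)*8 = 186 + 304/11 = 2350/11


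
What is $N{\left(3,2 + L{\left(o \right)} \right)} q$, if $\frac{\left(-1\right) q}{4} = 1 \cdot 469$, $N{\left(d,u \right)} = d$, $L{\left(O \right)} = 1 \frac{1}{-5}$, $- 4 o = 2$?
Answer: $-5628$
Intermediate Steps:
$o = - \frac{1}{2}$ ($o = \left(- \frac{1}{4}\right) 2 = - \frac{1}{2} \approx -0.5$)
$L{\left(O \right)} = - \frac{1}{5}$ ($L{\left(O \right)} = 1 \left(- \frac{1}{5}\right) = - \frac{1}{5}$)
$q = -1876$ ($q = - 4 \cdot 1 \cdot 469 = \left(-4\right) 469 = -1876$)
$N{\left(3,2 + L{\left(o \right)} \right)} q = 3 \left(-1876\right) = -5628$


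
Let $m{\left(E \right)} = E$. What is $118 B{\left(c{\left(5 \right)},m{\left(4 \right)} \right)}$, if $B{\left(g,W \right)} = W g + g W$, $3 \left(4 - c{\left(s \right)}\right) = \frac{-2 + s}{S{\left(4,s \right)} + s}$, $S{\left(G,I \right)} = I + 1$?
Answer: $\frac{40592}{11} \approx 3690.2$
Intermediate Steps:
$S{\left(G,I \right)} = 1 + I$
$c{\left(s \right)} = 4 - \frac{-2 + s}{3 \left(1 + 2 s\right)}$ ($c{\left(s \right)} = 4 - \frac{\left(-2 + s\right) \frac{1}{\left(1 + s\right) + s}}{3} = 4 - \frac{\left(-2 + s\right) \frac{1}{1 + 2 s}}{3} = 4 - \frac{\frac{1}{1 + 2 s} \left(-2 + s\right)}{3} = 4 - \frac{-2 + s}{3 \left(1 + 2 s\right)}$)
$B{\left(g,W \right)} = 2 W g$ ($B{\left(g,W \right)} = W g + W g = 2 W g$)
$118 B{\left(c{\left(5 \right)},m{\left(4 \right)} \right)} = 118 \cdot 2 \cdot 4 \frac{14 + 23 \cdot 5}{3 \left(1 + 2 \cdot 5\right)} = 118 \cdot 2 \cdot 4 \frac{14 + 115}{3 \left(1 + 10\right)} = 118 \cdot 2 \cdot 4 \cdot \frac{1}{3} \cdot \frac{1}{11} \cdot 129 = 118 \cdot 2 \cdot 4 \cdot \frac{43}{11} = 118 \cdot \frac{344}{11} = \frac{40592}{11}$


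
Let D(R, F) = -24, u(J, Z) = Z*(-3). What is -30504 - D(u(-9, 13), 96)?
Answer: -30480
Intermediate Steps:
u(J, Z) = -3*Z
-30504 - D(u(-9, 13), 96) = -30504 - 1*(-24) = -30504 + 24 = -30480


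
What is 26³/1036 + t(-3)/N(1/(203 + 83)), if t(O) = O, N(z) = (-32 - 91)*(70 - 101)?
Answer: 5584515/329189 ≈ 16.964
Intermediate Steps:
N(z) = 3813 (N(z) = -123*(-31) = 3813)
26³/1036 + t(-3)/N(1/(203 + 83)) = 26³/1036 - 3/3813 = 17576*(1/1036) - 3*1/3813 = 4394/259 - 1/1271 = 5584515/329189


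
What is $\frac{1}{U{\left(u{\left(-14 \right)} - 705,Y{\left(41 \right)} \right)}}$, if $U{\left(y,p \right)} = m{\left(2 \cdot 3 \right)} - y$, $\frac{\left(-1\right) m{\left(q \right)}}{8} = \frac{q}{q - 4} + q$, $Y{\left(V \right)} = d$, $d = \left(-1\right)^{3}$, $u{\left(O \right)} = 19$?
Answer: $\frac{1}{614} \approx 0.0016287$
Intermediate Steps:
$d = -1$
$Y{\left(V \right)} = -1$
$m{\left(q \right)} = - 8 q - \frac{8 q}{-4 + q}$ ($m{\left(q \right)} = - 8 \left(\frac{q}{q - 4} + q\right) = - 8 \left(\frac{q}{-4 + q} + q\right) = - 8 \left(q + \frac{q}{-4 + q}\right) = - 8 q - \frac{8 q}{-4 + q}$)
$U{\left(y,p \right)} = -72 - y$ ($U{\left(y,p \right)} = \frac{8 \cdot 2 \cdot 3 \left(3 - 2 \cdot 3\right)}{-4 + 2 \cdot 3} - y = 8 \cdot 6 \frac{1}{-4 + 6} \left(3 - 6\right) - y = 8 \cdot 6 \cdot \frac{1}{2} \left(3 - 6\right) - y = 8 \cdot 6 \cdot \frac{1}{2} \left(-3\right) - y = -72 - y$)
$\frac{1}{U{\left(u{\left(-14 \right)} - 705,Y{\left(41 \right)} \right)}} = \frac{1}{-72 - \left(19 - 705\right)} = \frac{1}{-72 - -686} = \frac{1}{-72 + 686} = \frac{1}{614}$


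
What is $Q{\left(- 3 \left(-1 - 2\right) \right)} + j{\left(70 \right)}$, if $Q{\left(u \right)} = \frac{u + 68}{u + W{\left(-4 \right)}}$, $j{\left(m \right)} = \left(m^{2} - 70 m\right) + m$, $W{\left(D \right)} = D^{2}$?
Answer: $\frac{1827}{25} \approx 73.08$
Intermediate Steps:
$j{\left(m \right)} = m^{2} - 69 m$
$Q{\left(u \right)} = \frac{68 + u}{16 + u}$ ($Q{\left(u \right)} = \frac{u + 68}{u + \left(-4\right)^{2}} = \frac{68 + u}{u + 16} = \frac{68 + u}{16 + u}$)
$Q{\left(- 3 \left(-1 - 2\right) \right)} + j{\left(70 \right)} = \frac{68 - 3 \left(-1 - 2\right)}{16 - 3 \left(-1 - 2\right)} + 70 \left(-69 + 70\right) = \frac{68 - -9}{16 - -9} + 70 \cdot 1 = \frac{68 + 9}{16 + 9} + 70 = \frac{1}{25} \cdot 77 + 70 = \frac{77}{25} + 70 = \frac{1827}{25}$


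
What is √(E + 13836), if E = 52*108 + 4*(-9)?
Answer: 2*√4854 ≈ 139.34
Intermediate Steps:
E = 5580 (E = 5616 - 36 = 5580)
√(E + 13836) = √(5580 + 13836) = √19416 = 2*√4854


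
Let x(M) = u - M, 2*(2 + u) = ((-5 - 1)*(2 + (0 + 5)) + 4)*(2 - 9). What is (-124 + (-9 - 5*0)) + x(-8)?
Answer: 6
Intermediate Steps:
u = 131 (u = -2 + (((-5 - 1)*(2 + (0 + 5)) + 4)*(2 - 9))/2 = -2 + ((-6*(2 + 5) + 4)*(-7))/2 = -2 + ((-6*7 + 4)*(-7))/2 = -2 + ((-42 + 4)*(-7))/2 = -2 + (-38*(-7))/2 = -2 + (½)*266 = -2 + 133 = 131)
x(M) = 131 - M
(-124 + (-9 - 5*0)) + x(-8) = (-124 + (-9 - 5*0)) + (131 - 1*(-8)) = (-124 + (-9 + 0)) + (131 + 8) = (-124 - 9) + 139 = -133 + 139 = 6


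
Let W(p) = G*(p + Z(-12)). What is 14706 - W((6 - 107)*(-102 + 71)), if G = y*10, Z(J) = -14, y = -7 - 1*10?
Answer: 544596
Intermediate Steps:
y = -17 (y = -7 - 10 = -17)
G = -170 (G = -17*10 = -170)
W(p) = 2380 - 170*p (W(p) = -170*(p - 14) = -170*(-14 + p) = 2380 - 170*p)
14706 - W((6 - 107)*(-102 + 71)) = 14706 - (2380 - 170*(6 - 107)*(-102 + 71)) = 14706 - (2380 - (-17170)*(-31)) = 14706 - (2380 - 170*3131) = 14706 - (2380 - 532270) = 14706 - 1*(-529890) = 14706 + 529890 = 544596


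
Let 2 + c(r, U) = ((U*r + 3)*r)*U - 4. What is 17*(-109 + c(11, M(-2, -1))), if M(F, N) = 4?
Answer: 33201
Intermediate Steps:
c(r, U) = -6 + U*r*(3 + U*r) (c(r, U) = -2 + (((U*r + 3)*r)*U - 4) = -2 + (((3 + U*r)*r)*U - 4) = -2 + ((r*(3 + U*r))*U - 4) = -2 + (U*r*(3 + U*r) - 4) = -2 + (-4 + U*r*(3 + U*r)) = -6 + U*r*(3 + U*r))
17*(-109 + c(11, M(-2, -1))) = 17*(-109 + (-6 + 4**2*11**2 + 3*4*11)) = 17*(-109 + (-6 + 16*121 + 132)) = 17*(-109 + (-6 + 1936 + 132)) = 17*(-109 + 2062) = 17*1953 = 33201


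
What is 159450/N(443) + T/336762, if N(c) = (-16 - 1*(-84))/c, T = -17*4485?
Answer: 991151388085/954159 ≈ 1.0388e+6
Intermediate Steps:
T = -76245
N(c) = 68/c (N(c) = (-16 + 84)/c = 68/c)
159450/N(443) + T/336762 = 159450/((68/443)) - 76245/336762 = 159450/((68*(1/443))) - 76245*1/336762 = 159450/(68/443) - 25415/112254 = 159450*(443/68) - 25415/112254 = 35318175/34 - 25415/112254 = 991151388085/954159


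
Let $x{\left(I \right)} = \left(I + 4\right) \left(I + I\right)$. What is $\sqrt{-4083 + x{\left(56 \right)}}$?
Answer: $3 \sqrt{293} \approx 51.352$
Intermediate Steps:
$x{\left(I \right)} = 2 I \left(4 + I\right)$ ($x{\left(I \right)} = \left(4 + I\right) 2 I = 2 I \left(4 + I\right)$)
$\sqrt{-4083 + x{\left(56 \right)}} = \sqrt{-4083 + 2 \cdot 56 \left(4 + 56\right)} = \sqrt{-4083 + 2 \cdot 56 \cdot 60} = \sqrt{-4083 + 6720} = \sqrt{2637} = 3 \sqrt{293}$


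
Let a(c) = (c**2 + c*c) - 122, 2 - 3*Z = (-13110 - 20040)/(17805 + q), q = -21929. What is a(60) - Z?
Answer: 43796959/6186 ≈ 7080.0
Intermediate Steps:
Z = -12451/6186 (Z = 2/3 - (-13110 - 20040)/(3*(17805 - 21929)) = 2/3 - (-11050)/(-4124) = 2/3 - (-11050)*(-1)/4124 = 2/3 - 1/3*16575/2062 = 2/3 - 5525/2062 = -12451/6186 ≈ -2.0128)
a(c) = -122 + 2*c**2 (a(c) = (c**2 + c**2) - 122 = 2*c**2 - 122 = -122 + 2*c**2)
a(60) - Z = (-122 + 2*60**2) - 1*(-12451/6186) = (-122 + 2*3600) + 12451/6186 = (-122 + 7200) + 12451/6186 = 7078 + 12451/6186 = 43796959/6186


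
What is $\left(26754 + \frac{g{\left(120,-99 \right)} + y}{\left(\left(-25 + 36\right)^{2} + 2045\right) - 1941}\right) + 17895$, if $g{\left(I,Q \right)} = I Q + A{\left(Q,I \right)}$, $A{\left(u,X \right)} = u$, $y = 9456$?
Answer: $\frac{3347834}{75} \approx 44638.0$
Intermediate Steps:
$g{\left(I,Q \right)} = Q + I Q$ ($g{\left(I,Q \right)} = I Q + Q = Q + I Q$)
$\left(26754 + \frac{g{\left(120,-99 \right)} + y}{\left(\left(-25 + 36\right)^{2} + 2045\right) - 1941}\right) + 17895 = \left(26754 + \frac{- 99 \left(1 + 120\right) + 9456}{\left(\left(-25 + 36\right)^{2} + 2045\right) - 1941}\right) + 17895 = \left(26754 + \frac{\left(-99\right) 121 + 9456}{\left(11^{2} + 2045\right) - 1941}\right) + 17895 = \left(26754 + \frac{-11979 + 9456}{\left(121 + 2045\right) - 1941}\right) + 17895 = \left(26754 - \frac{2523}{2166 - 1941}\right) + 17895 = \left(26754 - \frac{2523}{225}\right) + 17895 = \left(26754 - \frac{841}{75}\right) + 17895 = \frac{2005709}{75} + 17895 = \frac{3347834}{75}$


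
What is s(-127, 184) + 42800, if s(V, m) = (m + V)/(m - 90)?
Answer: 4023257/94 ≈ 42801.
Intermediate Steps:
s(V, m) = (V + m)/(-90 + m)
s(-127, 184) + 42800 = (-127 + 184)/(-90 + 184) + 42800 = 57/94 + 42800 = 4023257/94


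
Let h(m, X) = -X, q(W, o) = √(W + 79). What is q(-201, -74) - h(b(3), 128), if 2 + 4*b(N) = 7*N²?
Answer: 128 + I*√122 ≈ 128.0 + 11.045*I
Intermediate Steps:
q(W, o) = √(79 + W)
b(N) = -½ + 7*N²/4 (b(N) = -½ + (7*N²)/4 = -½ + 7*N²/4)
q(-201, -74) - h(b(3), 128) = √(79 - 201) - (-1)*128 = √(-122) - 1*(-128) = I*√122 + 128 = 128 + I*√122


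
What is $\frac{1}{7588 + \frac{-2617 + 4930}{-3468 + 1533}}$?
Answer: $\frac{215}{1631163} \approx 0.00013181$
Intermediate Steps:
$\frac{1}{7588 + \frac{-2617 + 4930}{-3468 + 1533}} = \frac{1}{7588 + \frac{2313}{-1935}} = \frac{1}{7588 + 2313 \left(- \frac{1}{1935}\right)} = \frac{1}{7588 - \frac{257}{215}} = \frac{1}{\frac{1631163}{215}} = \frac{215}{1631163}$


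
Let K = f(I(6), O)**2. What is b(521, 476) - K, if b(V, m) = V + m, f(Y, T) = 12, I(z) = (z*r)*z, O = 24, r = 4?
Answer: 853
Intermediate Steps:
I(z) = 4*z**2 (I(z) = (z*4)*z = (4*z)*z = 4*z**2)
K = 144 (K = 12**2 = 144)
b(521, 476) - K = (521 + 476) - 1*144 = 997 - 144 = 853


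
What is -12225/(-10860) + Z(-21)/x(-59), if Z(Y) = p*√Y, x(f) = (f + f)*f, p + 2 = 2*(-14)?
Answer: 815/724 - 15*I*√21/3481 ≈ 1.1257 - 0.019747*I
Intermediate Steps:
p = -30 (p = -2 + 2*(-14) = -2 - 28 = -30)
x(f) = 2*f² (x(f) = (2*f)*f = 2*f²)
Z(Y) = -30*√Y
-12225/(-10860) + Z(-21)/x(-59) = -12225/(-10860) + (-30*I*√21)/((2*(-59)²)) = -12225*(-1/10860) + (-30*I*√21)/((2*3481)) = 815/724 - 30*I*√21/6962 = 815/724 - 30*I*√21*(1/6962) = 815/724 - 15*I*√21/3481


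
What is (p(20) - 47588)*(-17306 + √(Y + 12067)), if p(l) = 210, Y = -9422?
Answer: 819923668 - 1089694*√5 ≈ 8.1749e+8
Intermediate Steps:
(p(20) - 47588)*(-17306 + √(Y + 12067)) = (210 - 47588)*(-17306 + √(-9422 + 12067)) = -47378*(-17306 + √2645) = -47378*(-17306 + 23*√5) = 819923668 - 1089694*√5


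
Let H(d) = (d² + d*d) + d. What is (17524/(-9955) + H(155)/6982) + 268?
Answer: 18985085287/69505810 ≈ 273.14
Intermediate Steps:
H(d) = d + 2*d² (H(d) = (d² + d²) + d = 2*d² + d = d + 2*d²)
(17524/(-9955) + H(155)/6982) + 268 = (17524/(-9955) + (155*(1 + 2*155))/6982) + 268 = (17524*(-1/9955) + (155*(1 + 310))*(1/6982)) + 268 = (-17524/9955 + (155*311)*(1/6982)) + 268 = (-17524/9955 + 48205*(1/6982)) + 268 = (-17524/9955 + 48205/6982) + 268 = 357528207/69505810 + 268 = 18985085287/69505810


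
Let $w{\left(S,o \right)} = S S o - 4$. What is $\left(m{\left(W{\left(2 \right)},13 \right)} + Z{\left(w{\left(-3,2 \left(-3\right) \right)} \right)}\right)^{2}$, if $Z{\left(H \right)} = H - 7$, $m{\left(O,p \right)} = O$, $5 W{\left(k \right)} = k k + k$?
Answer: $\frac{101761}{25} \approx 4070.4$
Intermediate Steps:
$W{\left(k \right)} = \frac{k}{5} + \frac{k^{2}}{5}$ ($W{\left(k \right)} = \frac{k k + k}{5} = \frac{k^{2} + k}{5} = \frac{k + k^{2}}{5} = \frac{k}{5} + \frac{k^{2}}{5}$)
$w{\left(S,o \right)} = -4 + o S^{2}$ ($w{\left(S,o \right)} = S^{2} o - 4 = o S^{2} - 4 = -4 + o S^{2}$)
$Z{\left(H \right)} = -7 + H$
$\left(m{\left(W{\left(2 \right)},13 \right)} + Z{\left(w{\left(-3,2 \left(-3\right) \right)} \right)}\right)^{2} = \left(\frac{1}{5} \cdot 2 \left(1 + 2\right) + \left(-7 + \left(-4 + 2 \left(-3\right) \left(-3\right)^{2}\right)\right)\right)^{2} = \left(\frac{1}{5} \cdot 2 \cdot 3 - 65\right)^{2} = \left(\frac{6}{5} - 65\right)^{2} = \left(- \frac{319}{5}\right)^{2} = \frac{101761}{25}$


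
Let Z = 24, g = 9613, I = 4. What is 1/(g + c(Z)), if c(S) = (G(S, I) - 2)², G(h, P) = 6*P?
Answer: 1/10097 ≈ 9.9039e-5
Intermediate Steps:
c(S) = 484 (c(S) = (6*4 - 2)² = (24 - 2)² = 22² = 484)
1/(g + c(Z)) = 1/(9613 + 484) = 1/10097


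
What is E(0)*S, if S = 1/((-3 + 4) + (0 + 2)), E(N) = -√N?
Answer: 0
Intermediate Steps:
S = ⅓ (S = 1/(1 + 2) = 1/3 = ⅓ ≈ 0.33333)
E(0)*S = -√0*(⅓) = -1*0*(⅓) = 0*(⅓) = 0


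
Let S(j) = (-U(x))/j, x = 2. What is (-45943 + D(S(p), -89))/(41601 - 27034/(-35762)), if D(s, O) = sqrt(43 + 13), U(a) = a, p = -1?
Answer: -821506783/743880998 + 17881*sqrt(14)/371940499 ≈ -1.1042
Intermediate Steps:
S(j) = -2/j (S(j) = (-1*2)/j = -2/j)
D(s, O) = 2*sqrt(14) (D(s, O) = sqrt(56) = 2*sqrt(14))
(-45943 + D(S(p), -89))/(41601 - 27034/(-35762)) = (-45943 + 2*sqrt(14))/(41601 - 27034/(-35762)) = (-45943 + 2*sqrt(14))/(41601 - 27034*(-1/35762)) = (-45943 + 2*sqrt(14))/(41601 + 13517/17881) = (-45943 + 2*sqrt(14))/(743880998/17881) = (-45943 + 2*sqrt(14))*(17881/743880998) = -821506783/743880998 + 17881*sqrt(14)/371940499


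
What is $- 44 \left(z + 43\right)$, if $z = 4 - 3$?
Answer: $-1936$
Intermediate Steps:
$z = 1$
$- 44 \left(z + 43\right) = - 44 \left(1 + 43\right) = \left(-44\right) 44 = -1936$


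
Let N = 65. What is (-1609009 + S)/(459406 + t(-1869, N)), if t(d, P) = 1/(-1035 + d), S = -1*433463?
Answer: -5931338688/1334115023 ≈ -4.4459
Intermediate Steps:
S = -433463
(-1609009 + S)/(459406 + t(-1869, N)) = (-1609009 - 433463)/(459406 + 1/(-1035 - 1869)) = -2042472/(459406 + 1/(-2904)) = -2042472/(459406 - 1/2904) = -2042472/1334115023/2904 = -2042472*2904/1334115023 = -5931338688/1334115023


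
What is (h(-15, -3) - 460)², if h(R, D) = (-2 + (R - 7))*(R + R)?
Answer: 67600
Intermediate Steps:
h(R, D) = 2*R*(-9 + R) (h(R, D) = (-2 + (-7 + R))*(2*R) = (-9 + R)*(2*R) = 2*R*(-9 + R))
(h(-15, -3) - 460)² = (2*(-15)*(-9 - 15) - 460)² = (2*(-15)*(-24) - 460)² = (720 - 460)² = 260² = 67600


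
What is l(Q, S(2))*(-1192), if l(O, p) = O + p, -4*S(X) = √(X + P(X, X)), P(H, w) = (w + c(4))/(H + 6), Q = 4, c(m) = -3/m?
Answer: -4768 + 149*√138/4 ≈ -4330.4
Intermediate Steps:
P(H, w) = (-¾ + w)/(6 + H) (P(H, w) = (w - 3/4)/(H + 6) = (w - 3*¼)/(6 + H) = (w - ¾)/(6 + H) = (-¾ + w)/(6 + H))
S(X) = -√(X + (-¾ + X)/(6 + X))/4
l(Q, S(2))*(-1192) = (4 - √(-3 + 4*2² + 28*2)/√(6 + 2)/8)*(-1192) = (4 - √2*√(-3 + 4*4 + 56)/4/8)*(-1192) = (4 - √2*√(-3 + 16 + 56)/4/8)*(-1192) = (4 - √138/4/8)*(-1192) = (4 - √138/32)*(-1192) = -4768 + 149*√138/4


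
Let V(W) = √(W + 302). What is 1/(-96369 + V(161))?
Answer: -96369/9286983698 - √463/9286983698 ≈ -1.0379e-5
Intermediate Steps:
V(W) = √(302 + W)
1/(-96369 + V(161)) = 1/(-96369 + √(302 + 161)) = 1/(-96369 + √463)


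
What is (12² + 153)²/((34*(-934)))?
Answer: -88209/31756 ≈ -2.7777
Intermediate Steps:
(12² + 153)²/((34*(-934))) = (144 + 153)²/(-31756) = 297²*(-1/31756) = 88209*(-1/31756) = -88209/31756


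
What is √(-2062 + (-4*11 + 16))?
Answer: I*√2090 ≈ 45.716*I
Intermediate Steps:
√(-2062 + (-4*11 + 16)) = √(-2062 + (-44 + 16)) = √(-2062 - 28) = √(-2090) = I*√2090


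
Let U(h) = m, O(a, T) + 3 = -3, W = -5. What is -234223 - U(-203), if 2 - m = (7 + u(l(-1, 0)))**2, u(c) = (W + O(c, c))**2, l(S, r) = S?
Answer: -217841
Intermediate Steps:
O(a, T) = -6 (O(a, T) = -3 - 3 = -6)
u(c) = 121 (u(c) = (-5 - 6)**2 = (-11)**2 = 121)
m = -16382 (m = 2 - (7 + 121)**2 = 2 - 1*128**2 = 2 - 1*16384 = 2 - 16384 = -16382)
U(h) = -16382
-234223 - U(-203) = -234223 - 1*(-16382) = -234223 + 16382 = -217841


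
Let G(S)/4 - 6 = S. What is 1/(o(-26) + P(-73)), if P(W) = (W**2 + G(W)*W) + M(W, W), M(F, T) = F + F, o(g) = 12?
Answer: 1/24759 ≈ 4.0389e-5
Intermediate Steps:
M(F, T) = 2*F
G(S) = 24 + 4*S
P(W) = W**2 + 2*W + W*(24 + 4*W) (P(W) = (W**2 + (24 + 4*W)*W) + 2*W = (W**2 + W*(24 + 4*W)) + 2*W = W**2 + 2*W + W*(24 + 4*W))
1/(o(-26) + P(-73)) = 1/(12 - 73*(26 + 5*(-73))) = 1/(12 - 73*(26 - 365)) = 1/(12 - 73*(-339)) = 1/(12 + 24747) = 1/24759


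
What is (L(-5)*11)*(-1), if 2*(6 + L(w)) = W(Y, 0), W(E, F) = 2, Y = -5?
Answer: 55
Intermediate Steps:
L(w) = -5 (L(w) = -6 + (½)*2 = -6 + 1 = -5)
(L(-5)*11)*(-1) = -5*11*(-1) = -55*(-1) = 55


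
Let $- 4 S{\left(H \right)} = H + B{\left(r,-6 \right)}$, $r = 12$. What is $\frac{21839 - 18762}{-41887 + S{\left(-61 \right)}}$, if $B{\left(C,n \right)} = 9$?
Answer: $- \frac{3077}{41874} \approx -0.073482$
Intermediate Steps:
$S{\left(H \right)} = - \frac{9}{4} - \frac{H}{4}$ ($S{\left(H \right)} = - \frac{H + 9}{4} = - \frac{9 + H}{4} = - \frac{9}{4} - \frac{H}{4}$)
$\frac{21839 - 18762}{-41887 + S{\left(-61 \right)}} = \frac{21839 - 18762}{-41887 - -13} = \frac{21839 - 18762}{-41887 + \left(- \frac{9}{4} + \frac{61}{4}\right)} = \frac{3077}{-41887 + 13} = \frac{3077}{-41874} = 3077 \left(- \frac{1}{41874}\right) = - \frac{3077}{41874}$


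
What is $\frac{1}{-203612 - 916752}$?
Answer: $- \frac{1}{1120364} \approx -8.9257 \cdot 10^{-7}$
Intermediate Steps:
$\frac{1}{-203612 - 916752} = \frac{1}{-1120364} = - \frac{1}{1120364}$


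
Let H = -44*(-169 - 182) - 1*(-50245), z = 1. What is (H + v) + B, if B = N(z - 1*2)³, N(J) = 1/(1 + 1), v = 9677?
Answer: 602929/8 ≈ 75366.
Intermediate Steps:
N(J) = ½ (N(J) = 1/2 = ½)
H = 65689 (H = -44*(-351) + 50245 = 15444 + 50245 = 65689)
B = ⅛ (B = (½)³ = ⅛ ≈ 0.12500)
(H + v) + B = (65689 + 9677) + ⅛ = 75366 + ⅛ = 602929/8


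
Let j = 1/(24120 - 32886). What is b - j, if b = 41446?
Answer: 363315637/8766 ≈ 41446.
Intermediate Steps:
j = -1/8766 (j = 1/(-8766) = -1/8766 ≈ -0.00011408)
b - j = 41446 - 1*(-1/8766) = 41446 + 1/8766 = 363315637/8766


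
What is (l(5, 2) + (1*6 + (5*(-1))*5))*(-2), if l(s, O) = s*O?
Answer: 18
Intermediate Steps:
l(s, O) = O*s
(l(5, 2) + (1*6 + (5*(-1))*5))*(-2) = (2*5 + (1*6 + (5*(-1))*5))*(-2) = (10 + (6 - 5*5))*(-2) = (10 + (6 - 25))*(-2) = (10 - 19)*(-2) = -9*(-2) = 18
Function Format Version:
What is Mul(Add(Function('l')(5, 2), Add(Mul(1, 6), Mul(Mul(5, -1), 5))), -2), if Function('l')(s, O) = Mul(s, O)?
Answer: 18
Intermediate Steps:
Function('l')(s, O) = Mul(O, s)
Mul(Add(Function('l')(5, 2), Add(Mul(1, 6), Mul(Mul(5, -1), 5))), -2) = Mul(Add(Mul(2, 5), Add(Mul(1, 6), Mul(Mul(5, -1), 5))), -2) = Mul(Add(10, Add(6, Mul(-5, 5))), -2) = Mul(Add(10, Add(6, -25)), -2) = Mul(Add(10, -19), -2) = Mul(-9, -2) = 18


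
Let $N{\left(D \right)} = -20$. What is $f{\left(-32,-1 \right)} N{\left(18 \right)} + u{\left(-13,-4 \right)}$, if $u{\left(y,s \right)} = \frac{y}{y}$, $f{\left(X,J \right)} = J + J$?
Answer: $41$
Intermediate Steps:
$f{\left(X,J \right)} = 2 J$
$u{\left(y,s \right)} = 1$
$f{\left(-32,-1 \right)} N{\left(18 \right)} + u{\left(-13,-4 \right)} = 2 \left(-1\right) \left(-20\right) + 1 = \left(-2\right) \left(-20\right) + 1 = 40 + 1 = 41$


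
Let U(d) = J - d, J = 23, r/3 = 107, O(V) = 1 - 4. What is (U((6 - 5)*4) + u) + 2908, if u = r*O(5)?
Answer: 1964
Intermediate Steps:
O(V) = -3
r = 321 (r = 3*107 = 321)
u = -963 (u = 321*(-3) = -963)
U(d) = 23 - d
(U((6 - 5)*4) + u) + 2908 = ((23 - (6 - 5)*4) - 963) + 2908 = ((23 - 4) - 963) + 2908 = (19 - 963) + 2908 = -944 + 2908 = 1964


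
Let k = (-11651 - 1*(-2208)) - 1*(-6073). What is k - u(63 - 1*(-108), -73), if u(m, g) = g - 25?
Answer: -3272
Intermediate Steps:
u(m, g) = -25 + g
k = -3370 (k = (-11651 + 2208) + 6073 = -9443 + 6073 = -3370)
k - u(63 - 1*(-108), -73) = -3370 - (-25 - 73) = -3370 - 1*(-98) = -3370 + 98 = -3272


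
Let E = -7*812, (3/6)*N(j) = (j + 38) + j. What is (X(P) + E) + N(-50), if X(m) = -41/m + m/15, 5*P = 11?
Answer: -4806854/825 ≈ -5826.5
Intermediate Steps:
P = 11/5 (P = (1/5)*11 = 11/5 ≈ 2.2000)
N(j) = 76 + 4*j (N(j) = 2*((j + 38) + j) = 2*((38 + j) + j) = 2*(38 + 2*j) = 76 + 4*j)
X(m) = -41/m + m/15 (X(m) = -41/m + m*(1/15) = -41/m + m/15)
E = -5684
(X(P) + E) + N(-50) = ((-41/11/5 + (1/15)*(11/5)) - 5684) + (76 + 4*(-50)) = ((-41*5/11 + 11/75) - 5684) + (76 - 200) = ((-205/11 + 11/75) - 5684) - 124 = (-15254/825 - 5684) - 124 = -4704554/825 - 124 = -4806854/825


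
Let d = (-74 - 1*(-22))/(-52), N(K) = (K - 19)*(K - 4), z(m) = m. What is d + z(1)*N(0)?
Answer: 77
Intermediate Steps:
N(K) = (-19 + K)*(-4 + K)
d = 1 (d = (-74 + 22)*(-1/52) = -52*(-1/52) = 1)
d + z(1)*N(0) = 1 + 1*(76 + 0**2 - 23*0) = 1 + 1*(76 + 0 + 0) = 1 + 1*76 = 1 + 76 = 77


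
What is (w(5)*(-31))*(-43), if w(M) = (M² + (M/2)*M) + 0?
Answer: 99975/2 ≈ 49988.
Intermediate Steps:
w(M) = 3*M²/2 (w(M) = (M² + (M*(½))*M) + 0 = (M² + (M/2)*M) + 0 = (M² + M²/2) + 0 = 3*M²/2 + 0 = 3*M²/2)
(w(5)*(-31))*(-43) = (((3/2)*5²)*(-31))*(-43) = (((3/2)*25)*(-31))*(-43) = ((75/2)*(-31))*(-43) = -2325/2*(-43) = 99975/2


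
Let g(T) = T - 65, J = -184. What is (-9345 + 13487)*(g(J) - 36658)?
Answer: -152868794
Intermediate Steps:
g(T) = -65 + T
(-9345 + 13487)*(g(J) - 36658) = (-9345 + 13487)*((-65 - 184) - 36658) = 4142*(-249 - 36658) = 4142*(-36907) = -152868794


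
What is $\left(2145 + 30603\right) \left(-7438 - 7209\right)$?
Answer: $-479659956$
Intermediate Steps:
$\left(2145 + 30603\right) \left(-7438 - 7209\right) = 32748 \left(-14647\right) = -479659956$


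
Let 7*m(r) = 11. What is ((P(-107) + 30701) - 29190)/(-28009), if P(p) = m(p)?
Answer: -10588/196063 ≈ -0.054003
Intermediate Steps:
m(r) = 11/7 (m(r) = (⅐)*11 = 11/7)
P(p) = 11/7
((P(-107) + 30701) - 29190)/(-28009) = ((11/7 + 30701) - 29190)/(-28009) = (214918/7 - 29190)*(-1/28009) = (10588/7)*(-1/28009) = -10588/196063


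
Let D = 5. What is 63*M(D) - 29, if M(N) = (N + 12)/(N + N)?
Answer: 781/10 ≈ 78.100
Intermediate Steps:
M(N) = (12 + N)/(2*N) (M(N) = (12 + N)/((2*N)) = (12 + N)*(1/(2*N)) = (12 + N)/(2*N))
63*M(D) - 29 = 63*((1/2)*(12 + 5)/5) - 29 = 63*((1/2)*(1/5)*17) - 29 = 63*(17/10) - 29 = 1071/10 - 29 = 781/10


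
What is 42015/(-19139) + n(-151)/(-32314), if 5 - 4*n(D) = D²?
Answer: -1248599549/618457646 ≈ -2.0189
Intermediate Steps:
n(D) = 5/4 - D²/4
42015/(-19139) + n(-151)/(-32314) = 42015/(-19139) + (5/4 - ¼*(-151)²)/(-32314) = 42015*(-1/19139) + (5/4 - ¼*22801)*(-1/32314) = -42015/19139 + (5/4 - 22801/4)*(-1/32314) = -42015/19139 - 5699*(-1/32314) = -42015/19139 + 5699/32314 = -1248599549/618457646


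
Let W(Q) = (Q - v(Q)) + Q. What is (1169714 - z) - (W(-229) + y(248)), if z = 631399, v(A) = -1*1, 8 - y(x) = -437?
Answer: 538327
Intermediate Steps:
y(x) = 445 (y(x) = 8 - 1*(-437) = 8 + 437 = 445)
v(A) = -1
W(Q) = 1 + 2*Q (W(Q) = (Q - 1*(-1)) + Q = (Q + 1) + Q = (1 + Q) + Q = 1 + 2*Q)
(1169714 - z) - (W(-229) + y(248)) = (1169714 - 1*631399) - ((1 + 2*(-229)) + 445) = (1169714 - 631399) - ((1 - 458) + 445) = 538315 - (-457 + 445) = 538315 - 1*(-12) = 538315 + 12 = 538327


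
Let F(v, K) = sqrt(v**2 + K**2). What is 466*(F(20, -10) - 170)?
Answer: -79220 + 4660*sqrt(5) ≈ -68800.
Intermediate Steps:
F(v, K) = sqrt(K**2 + v**2)
466*(F(20, -10) - 170) = 466*(sqrt((-10)**2 + 20**2) - 170) = 466*(sqrt(100 + 400) - 170) = 466*(sqrt(500) - 170) = 466*(10*sqrt(5) - 170) = 466*(-170 + 10*sqrt(5)) = -79220 + 4660*sqrt(5)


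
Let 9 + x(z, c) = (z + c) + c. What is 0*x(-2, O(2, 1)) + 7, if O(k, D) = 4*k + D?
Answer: 7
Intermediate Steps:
O(k, D) = D + 4*k
x(z, c) = -9 + z + 2*c (x(z, c) = -9 + ((z + c) + c) = -9 + ((c + z) + c) = -9 + (z + 2*c) = -9 + z + 2*c)
0*x(-2, O(2, 1)) + 7 = 0*(-9 - 2 + 2*(1 + 4*2)) + 7 = 0*(-9 - 2 + 2*(1 + 8)) + 7 = 0*(-9 - 2 + 2*9) + 7 = 0*(-9 - 2 + 18) + 7 = 0*7 + 7 = 0 + 7 = 7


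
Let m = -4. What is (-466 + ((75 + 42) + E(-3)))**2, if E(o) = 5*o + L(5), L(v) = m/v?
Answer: 3326976/25 ≈ 1.3308e+5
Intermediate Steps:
L(v) = -4/v
E(o) = -4/5 + 5*o (E(o) = 5*o - 4/5 = -4/5 + 5*o)
(-466 + ((75 + 42) + E(-3)))**2 = (-466 + ((75 + 42) + (-4/5 + 5*(-3))))**2 = (-466 + (117 + (-4/5 - 15)))**2 = (-466 + (117 - 79/5))**2 = (-466 + 506/5)**2 = (-1824/5)**2 = 3326976/25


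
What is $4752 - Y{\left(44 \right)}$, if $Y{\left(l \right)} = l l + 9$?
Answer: $2807$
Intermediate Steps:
$Y{\left(l \right)} = 9 + l^{2}$ ($Y{\left(l \right)} = l^{2} + 9 = 9 + l^{2}$)
$4752 - Y{\left(44 \right)} = 4752 - \left(9 + 44^{2}\right) = 4752 - \left(9 + 1936\right) = 4752 - 1945 = 2807$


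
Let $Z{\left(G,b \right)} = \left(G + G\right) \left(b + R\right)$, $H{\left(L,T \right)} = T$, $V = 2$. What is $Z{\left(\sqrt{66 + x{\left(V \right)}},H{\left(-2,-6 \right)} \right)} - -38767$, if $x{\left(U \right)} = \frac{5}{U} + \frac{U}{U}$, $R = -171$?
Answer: $38767 - 177 \sqrt{278} \approx 35816.0$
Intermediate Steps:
$x{\left(U \right)} = 1 + \frac{5}{U}$ ($x{\left(U \right)} = \frac{5}{U} + 1 = 1 + \frac{5}{U}$)
$Z{\left(G,b \right)} = 2 G \left(-171 + b\right)$ ($Z{\left(G,b \right)} = \left(G + G\right) \left(b - 171\right) = 2 G \left(-171 + b\right)$)
$Z{\left(\sqrt{66 + x{\left(V \right)}},H{\left(-2,-6 \right)} \right)} - -38767 = 2 \sqrt{66 + \frac{5 + 2}{2}} \left(-171 - 6\right) - -38767 = 2 \sqrt{66 + \frac{1}{2} \cdot 7} \left(-177\right) + 38767 = 2 \sqrt{66 + \frac{7}{2}} \left(-177\right) + 38767 = 2 \sqrt{\frac{139}{2}} \left(-177\right) + 38767 = 2 \frac{\sqrt{278}}{2} \left(-177\right) + 38767 = - 177 \sqrt{278} + 38767 = 38767 - 177 \sqrt{278}$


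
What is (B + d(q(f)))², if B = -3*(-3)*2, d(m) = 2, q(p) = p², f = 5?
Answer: 400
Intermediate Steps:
B = 18 (B = 9*2 = 18)
(B + d(q(f)))² = (18 + 2)² = 20² = 400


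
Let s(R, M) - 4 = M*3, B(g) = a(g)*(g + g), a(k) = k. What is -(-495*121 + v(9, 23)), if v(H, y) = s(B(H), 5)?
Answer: 59876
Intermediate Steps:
B(g) = 2*g**2 (B(g) = g*(g + g) = g*(2*g) = 2*g**2)
s(R, M) = 4 + 3*M (s(R, M) = 4 + M*3 = 4 + 3*M)
v(H, y) = 19 (v(H, y) = 4 + 3*5 = 4 + 15 = 19)
-(-495*121 + v(9, 23)) = -(-495*121 + 19) = -(-59895 + 19) = -1*(-59876) = 59876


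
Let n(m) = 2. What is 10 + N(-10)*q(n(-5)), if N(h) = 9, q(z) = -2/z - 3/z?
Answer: -25/2 ≈ -12.500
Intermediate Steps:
q(z) = -5/z
10 + N(-10)*q(n(-5)) = 10 + 9*(-5/2) = 10 - 45/2 = -25/2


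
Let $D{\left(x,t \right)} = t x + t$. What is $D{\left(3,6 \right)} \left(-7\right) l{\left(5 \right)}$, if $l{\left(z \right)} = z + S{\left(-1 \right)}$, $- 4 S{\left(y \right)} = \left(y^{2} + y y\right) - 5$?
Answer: $-966$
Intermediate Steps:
$D{\left(x,t \right)} = t + t x$
$S{\left(y \right)} = \frac{5}{4} - \frac{y^{2}}{2}$ ($S{\left(y \right)} = - \frac{\left(y^{2} + y y\right) - 5}{4} = - \frac{\left(y^{2} + y^{2}\right) - 5}{4} = - \frac{2 y^{2} - 5}{4} = - \frac{-5 + 2 y^{2}}{4} = \frac{5}{4} - \frac{y^{2}}{2}$)
$l{\left(z \right)} = \frac{3}{4} + z$ ($l{\left(z \right)} = z + \left(\frac{5}{4} - \frac{\left(-1\right)^{2}}{2}\right) = z + \left(\frac{5}{4} - \frac{1}{2}\right) = z + \frac{3}{4} = \frac{3}{4} + z$)
$D{\left(3,6 \right)} \left(-7\right) l{\left(5 \right)} = 6 \left(1 + 3\right) \left(-7\right) \left(\frac{3}{4} + 5\right) = 6 \cdot 4 \left(-7\right) \frac{23}{4} = 24 \left(-7\right) \frac{23}{4} = \left(-168\right) \frac{23}{4} = -966$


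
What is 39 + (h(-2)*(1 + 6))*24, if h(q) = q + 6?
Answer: 711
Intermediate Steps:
h(q) = 6 + q
39 + (h(-2)*(1 + 6))*24 = 39 + ((6 - 2)*(1 + 6))*24 = 39 + (4*7)*24 = 39 + 28*24 = 39 + 672 = 711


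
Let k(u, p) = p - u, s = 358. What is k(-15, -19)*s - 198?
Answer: -1630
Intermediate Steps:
k(-15, -19)*s - 198 = (-19 - 1*(-15))*358 - 198 = (-19 + 15)*358 - 198 = -4*358 - 198 = -1432 - 198 = -1630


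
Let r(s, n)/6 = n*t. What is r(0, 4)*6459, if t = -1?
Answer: -155016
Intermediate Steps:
r(s, n) = -6*n (r(s, n) = 6*(n*(-1)) = 6*(-n) = -6*n)
r(0, 4)*6459 = -6*4*6459 = -24*6459 = -155016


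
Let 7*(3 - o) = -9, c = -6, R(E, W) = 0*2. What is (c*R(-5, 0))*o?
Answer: 0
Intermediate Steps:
R(E, W) = 0
o = 30/7 (o = 3 - 1/7*(-9) = 3 + 9/7 = 30/7 ≈ 4.2857)
(c*R(-5, 0))*o = -6*0*(30/7) = 0*(30/7) = 0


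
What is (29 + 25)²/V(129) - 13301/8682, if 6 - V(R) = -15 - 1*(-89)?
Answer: -6555295/147594 ≈ -44.414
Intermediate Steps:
V(R) = -68 (V(R) = 6 - (-15 - 1*(-89)) = 6 - (-15 + 89) = 6 - 1*74 = 6 - 74 = -68)
(29 + 25)²/V(129) - 13301/8682 = (29 + 25)²/(-68) - 13301/8682 = 54²*(-1/68) - 13301*1/8682 = 2916*(-1/68) - 13301/8682 = -729/17 - 13301/8682 = -6555295/147594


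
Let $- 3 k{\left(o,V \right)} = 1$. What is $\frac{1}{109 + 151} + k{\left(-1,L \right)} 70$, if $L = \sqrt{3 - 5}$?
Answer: $- \frac{18197}{780} \approx -23.329$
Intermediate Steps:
$L = i \sqrt{2}$ ($L = \sqrt{-2} = i \sqrt{2} \approx 1.4142 i$)
$k{\left(o,V \right)} = - \frac{1}{3}$ ($k{\left(o,V \right)} = \left(- \frac{1}{3}\right) 1 = - \frac{1}{3}$)
$\frac{1}{109 + 151} + k{\left(-1,L \right)} 70 = \frac{1}{109 + 151} - \frac{70}{3} = \frac{1}{260} - \frac{70}{3} = - \frac{18197}{780}$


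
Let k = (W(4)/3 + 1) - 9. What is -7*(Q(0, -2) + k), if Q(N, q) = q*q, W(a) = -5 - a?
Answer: 49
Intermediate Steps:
Q(N, q) = q**2
k = -11 (k = ((-5 - 1*4)/3 + 1) - 9 = ((-5 - 4)*(1/3) + 1) - 9 = (-9*1/3 + 1) - 9 = (-3 + 1) - 9 = -2 - 9 = -11)
-7*(Q(0, -2) + k) = -7*((-2)**2 - 11) = -7*(4 - 11) = -7*(-7) = 49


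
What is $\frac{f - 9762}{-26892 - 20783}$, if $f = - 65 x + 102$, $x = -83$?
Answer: $\frac{853}{9535} \approx 0.08946$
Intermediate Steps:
$f = 5497$ ($f = \left(-65\right) \left(-83\right) + 102 = 5395 + 102 = 5497$)
$\frac{f - 9762}{-26892 - 20783} = \frac{5497 - 9762}{-26892 - 20783} = - \frac{4265}{-47675} = \left(-4265\right) \left(- \frac{1}{47675}\right) = \frac{853}{9535}$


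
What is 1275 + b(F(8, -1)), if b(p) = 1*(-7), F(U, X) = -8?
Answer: 1268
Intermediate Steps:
b(p) = -7
1275 + b(F(8, -1)) = 1275 - 7 = 1268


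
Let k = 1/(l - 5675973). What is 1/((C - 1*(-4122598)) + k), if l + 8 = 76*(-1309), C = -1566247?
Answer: 5775465/14764115728214 ≈ 3.9118e-7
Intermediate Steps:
l = -99492 (l = -8 + 76*(-1309) = -8 - 99484 = -99492)
k = -1/5775465 (k = 1/(-99492 - 5675973) = 1/(-5775465) = -1/5775465 ≈ -1.7315e-7)
1/((C - 1*(-4122598)) + k) = 1/((-1566247 - 1*(-4122598)) - 1/5775465) = 1/((-1566247 + 4122598) - 1/5775465) = 1/(2556351 - 1/5775465) = 1/(14764115728214/5775465) = 5775465/14764115728214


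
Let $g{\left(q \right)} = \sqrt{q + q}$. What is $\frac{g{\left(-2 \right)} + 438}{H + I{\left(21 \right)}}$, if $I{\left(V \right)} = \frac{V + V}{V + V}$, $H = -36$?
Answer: $- \frac{438}{35} - \frac{2 i}{35} \approx -12.514 - 0.057143 i$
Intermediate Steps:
$g{\left(q \right)} = \sqrt{2} \sqrt{q}$ ($g{\left(q \right)} = \sqrt{2 q} = \sqrt{2} \sqrt{q}$)
$I{\left(V \right)} = 1$ ($I{\left(V \right)} = \frac{2 V}{2 V} = 2 V \frac{1}{2 V} = 1$)
$\frac{g{\left(-2 \right)} + 438}{H + I{\left(21 \right)}} = \frac{\sqrt{2} \sqrt{-2} + 438}{-36 + 1} = \frac{\sqrt{2} i \sqrt{2} + 438}{-35} = \left(2 i + 438\right) \left(- \frac{1}{35}\right) = \left(438 + 2 i\right) \left(- \frac{1}{35}\right) = - \frac{438}{35} - \frac{2 i}{35}$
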